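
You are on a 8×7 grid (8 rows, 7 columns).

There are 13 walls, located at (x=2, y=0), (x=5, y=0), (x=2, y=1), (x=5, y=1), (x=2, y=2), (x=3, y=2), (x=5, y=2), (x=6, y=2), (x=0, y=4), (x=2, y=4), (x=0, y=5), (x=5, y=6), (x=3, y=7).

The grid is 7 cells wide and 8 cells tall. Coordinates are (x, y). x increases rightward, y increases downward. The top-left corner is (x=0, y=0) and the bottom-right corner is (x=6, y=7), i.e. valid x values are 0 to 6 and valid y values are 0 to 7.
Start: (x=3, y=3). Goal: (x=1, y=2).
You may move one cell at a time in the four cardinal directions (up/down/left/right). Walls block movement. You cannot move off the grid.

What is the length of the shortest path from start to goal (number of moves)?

BFS from (x=3, y=3) until reaching (x=1, y=2):
  Distance 0: (x=3, y=3)
  Distance 1: (x=2, y=3), (x=4, y=3), (x=3, y=4)
  Distance 2: (x=4, y=2), (x=1, y=3), (x=5, y=3), (x=4, y=4), (x=3, y=5)
  Distance 3: (x=4, y=1), (x=1, y=2), (x=0, y=3), (x=6, y=3), (x=1, y=4), (x=5, y=4), (x=2, y=5), (x=4, y=5), (x=3, y=6)  <- goal reached here
One shortest path (3 moves): (x=3, y=3) -> (x=2, y=3) -> (x=1, y=3) -> (x=1, y=2)

Answer: Shortest path length: 3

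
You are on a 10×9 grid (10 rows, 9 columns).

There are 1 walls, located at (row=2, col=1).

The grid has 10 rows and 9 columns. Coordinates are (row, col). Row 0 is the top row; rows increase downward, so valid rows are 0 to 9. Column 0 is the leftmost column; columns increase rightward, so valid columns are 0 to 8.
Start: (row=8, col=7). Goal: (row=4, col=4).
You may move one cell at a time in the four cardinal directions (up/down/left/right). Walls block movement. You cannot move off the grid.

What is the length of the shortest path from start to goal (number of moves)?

Answer: Shortest path length: 7

Derivation:
BFS from (row=8, col=7) until reaching (row=4, col=4):
  Distance 0: (row=8, col=7)
  Distance 1: (row=7, col=7), (row=8, col=6), (row=8, col=8), (row=9, col=7)
  Distance 2: (row=6, col=7), (row=7, col=6), (row=7, col=8), (row=8, col=5), (row=9, col=6), (row=9, col=8)
  Distance 3: (row=5, col=7), (row=6, col=6), (row=6, col=8), (row=7, col=5), (row=8, col=4), (row=9, col=5)
  Distance 4: (row=4, col=7), (row=5, col=6), (row=5, col=8), (row=6, col=5), (row=7, col=4), (row=8, col=3), (row=9, col=4)
  Distance 5: (row=3, col=7), (row=4, col=6), (row=4, col=8), (row=5, col=5), (row=6, col=4), (row=7, col=3), (row=8, col=2), (row=9, col=3)
  Distance 6: (row=2, col=7), (row=3, col=6), (row=3, col=8), (row=4, col=5), (row=5, col=4), (row=6, col=3), (row=7, col=2), (row=8, col=1), (row=9, col=2)
  Distance 7: (row=1, col=7), (row=2, col=6), (row=2, col=8), (row=3, col=5), (row=4, col=4), (row=5, col=3), (row=6, col=2), (row=7, col=1), (row=8, col=0), (row=9, col=1)  <- goal reached here
One shortest path (7 moves): (row=8, col=7) -> (row=8, col=6) -> (row=8, col=5) -> (row=8, col=4) -> (row=7, col=4) -> (row=6, col=4) -> (row=5, col=4) -> (row=4, col=4)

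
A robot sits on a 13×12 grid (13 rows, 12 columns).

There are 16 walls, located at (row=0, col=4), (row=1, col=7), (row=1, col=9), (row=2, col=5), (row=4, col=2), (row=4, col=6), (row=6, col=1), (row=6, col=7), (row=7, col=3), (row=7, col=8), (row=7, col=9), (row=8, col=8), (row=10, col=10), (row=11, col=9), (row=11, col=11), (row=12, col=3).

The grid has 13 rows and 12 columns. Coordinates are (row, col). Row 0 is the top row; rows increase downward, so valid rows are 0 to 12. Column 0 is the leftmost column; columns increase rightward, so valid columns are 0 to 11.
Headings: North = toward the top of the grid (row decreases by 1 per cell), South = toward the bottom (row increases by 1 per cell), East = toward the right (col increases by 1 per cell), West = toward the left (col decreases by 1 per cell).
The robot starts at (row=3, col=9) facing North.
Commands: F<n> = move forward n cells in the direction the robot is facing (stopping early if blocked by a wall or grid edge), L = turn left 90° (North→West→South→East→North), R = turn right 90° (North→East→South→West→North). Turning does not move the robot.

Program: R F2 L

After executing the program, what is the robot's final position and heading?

Answer: Final position: (row=3, col=11), facing North

Derivation:
Start: (row=3, col=9), facing North
  R: turn right, now facing East
  F2: move forward 2, now at (row=3, col=11)
  L: turn left, now facing North
Final: (row=3, col=11), facing North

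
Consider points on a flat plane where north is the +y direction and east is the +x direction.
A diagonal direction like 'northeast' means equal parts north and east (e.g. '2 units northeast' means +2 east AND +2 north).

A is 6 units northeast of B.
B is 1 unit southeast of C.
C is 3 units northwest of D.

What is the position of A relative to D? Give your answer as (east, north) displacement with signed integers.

Answer: A is at (east=4, north=8) relative to D.

Derivation:
Place D at the origin (east=0, north=0).
  C is 3 units northwest of D: delta (east=-3, north=+3); C at (east=-3, north=3).
  B is 1 unit southeast of C: delta (east=+1, north=-1); B at (east=-2, north=2).
  A is 6 units northeast of B: delta (east=+6, north=+6); A at (east=4, north=8).
Therefore A relative to D: (east=4, north=8).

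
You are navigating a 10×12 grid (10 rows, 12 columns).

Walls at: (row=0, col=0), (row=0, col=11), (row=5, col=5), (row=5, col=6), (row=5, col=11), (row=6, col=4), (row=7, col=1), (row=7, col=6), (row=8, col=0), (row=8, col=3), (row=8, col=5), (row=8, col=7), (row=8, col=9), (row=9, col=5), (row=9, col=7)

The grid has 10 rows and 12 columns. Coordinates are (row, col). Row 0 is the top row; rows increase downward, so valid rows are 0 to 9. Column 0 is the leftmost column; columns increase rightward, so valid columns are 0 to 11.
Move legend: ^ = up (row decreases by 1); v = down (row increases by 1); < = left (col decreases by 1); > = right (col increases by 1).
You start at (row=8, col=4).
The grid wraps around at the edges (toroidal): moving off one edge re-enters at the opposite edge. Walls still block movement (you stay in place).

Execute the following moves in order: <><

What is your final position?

Answer: Final position: (row=8, col=4)

Derivation:
Start: (row=8, col=4)
  < (left): blocked, stay at (row=8, col=4)
  > (right): blocked, stay at (row=8, col=4)
  < (left): blocked, stay at (row=8, col=4)
Final: (row=8, col=4)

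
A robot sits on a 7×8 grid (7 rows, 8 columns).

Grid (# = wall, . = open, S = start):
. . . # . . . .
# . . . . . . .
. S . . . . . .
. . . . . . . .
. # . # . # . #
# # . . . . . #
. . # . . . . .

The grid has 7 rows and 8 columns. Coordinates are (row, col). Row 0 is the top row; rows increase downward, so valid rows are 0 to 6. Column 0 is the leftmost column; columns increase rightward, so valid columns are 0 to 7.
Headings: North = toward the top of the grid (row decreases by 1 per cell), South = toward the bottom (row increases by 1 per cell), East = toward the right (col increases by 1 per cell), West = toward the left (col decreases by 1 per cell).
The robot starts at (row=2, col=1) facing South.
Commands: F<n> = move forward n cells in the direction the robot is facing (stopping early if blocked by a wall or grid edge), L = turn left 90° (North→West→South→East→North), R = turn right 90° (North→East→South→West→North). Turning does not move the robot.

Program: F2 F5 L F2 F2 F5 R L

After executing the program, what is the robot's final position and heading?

Answer: Final position: (row=3, col=7), facing East

Derivation:
Start: (row=2, col=1), facing South
  F2: move forward 1/2 (blocked), now at (row=3, col=1)
  F5: move forward 0/5 (blocked), now at (row=3, col=1)
  L: turn left, now facing East
  F2: move forward 2, now at (row=3, col=3)
  F2: move forward 2, now at (row=3, col=5)
  F5: move forward 2/5 (blocked), now at (row=3, col=7)
  R: turn right, now facing South
  L: turn left, now facing East
Final: (row=3, col=7), facing East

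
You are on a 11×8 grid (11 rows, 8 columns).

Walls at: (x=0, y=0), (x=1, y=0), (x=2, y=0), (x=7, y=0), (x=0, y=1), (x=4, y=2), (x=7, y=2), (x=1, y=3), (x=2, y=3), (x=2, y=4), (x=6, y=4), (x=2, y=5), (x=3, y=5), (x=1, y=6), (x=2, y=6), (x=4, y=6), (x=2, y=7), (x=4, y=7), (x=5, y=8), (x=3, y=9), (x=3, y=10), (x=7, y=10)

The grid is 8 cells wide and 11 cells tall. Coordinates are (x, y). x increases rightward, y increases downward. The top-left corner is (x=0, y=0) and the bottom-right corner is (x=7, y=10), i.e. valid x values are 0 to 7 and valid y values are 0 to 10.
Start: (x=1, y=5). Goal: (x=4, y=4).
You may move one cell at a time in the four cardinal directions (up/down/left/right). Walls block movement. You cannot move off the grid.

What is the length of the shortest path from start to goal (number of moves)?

Answer: Shortest path length: 10

Derivation:
BFS from (x=1, y=5) until reaching (x=4, y=4):
  Distance 0: (x=1, y=5)
  Distance 1: (x=1, y=4), (x=0, y=5)
  Distance 2: (x=0, y=4), (x=0, y=6)
  Distance 3: (x=0, y=3), (x=0, y=7)
  Distance 4: (x=0, y=2), (x=1, y=7), (x=0, y=8)
  Distance 5: (x=1, y=2), (x=1, y=8), (x=0, y=9)
  Distance 6: (x=1, y=1), (x=2, y=2), (x=2, y=8), (x=1, y=9), (x=0, y=10)
  Distance 7: (x=2, y=1), (x=3, y=2), (x=3, y=8), (x=2, y=9), (x=1, y=10)
  Distance 8: (x=3, y=1), (x=3, y=3), (x=3, y=7), (x=4, y=8), (x=2, y=10)
  Distance 9: (x=3, y=0), (x=4, y=1), (x=4, y=3), (x=3, y=4), (x=3, y=6), (x=4, y=9)
  Distance 10: (x=4, y=0), (x=5, y=1), (x=5, y=3), (x=4, y=4), (x=5, y=9), (x=4, y=10)  <- goal reached here
One shortest path (10 moves): (x=1, y=5) -> (x=0, y=5) -> (x=0, y=4) -> (x=0, y=3) -> (x=0, y=2) -> (x=1, y=2) -> (x=2, y=2) -> (x=3, y=2) -> (x=3, y=3) -> (x=4, y=3) -> (x=4, y=4)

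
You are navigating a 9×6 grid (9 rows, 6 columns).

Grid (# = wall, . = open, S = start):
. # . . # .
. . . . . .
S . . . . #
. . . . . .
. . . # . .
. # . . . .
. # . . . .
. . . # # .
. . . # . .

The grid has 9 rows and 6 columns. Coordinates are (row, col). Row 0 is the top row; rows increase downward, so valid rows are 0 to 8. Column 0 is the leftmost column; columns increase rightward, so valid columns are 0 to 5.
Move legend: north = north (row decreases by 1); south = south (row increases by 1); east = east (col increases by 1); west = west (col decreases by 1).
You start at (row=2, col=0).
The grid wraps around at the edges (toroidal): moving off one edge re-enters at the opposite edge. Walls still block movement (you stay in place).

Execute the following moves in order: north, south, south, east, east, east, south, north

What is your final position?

Start: (row=2, col=0)
  north (north): (row=2, col=0) -> (row=1, col=0)
  south (south): (row=1, col=0) -> (row=2, col=0)
  south (south): (row=2, col=0) -> (row=3, col=0)
  east (east): (row=3, col=0) -> (row=3, col=1)
  east (east): (row=3, col=1) -> (row=3, col=2)
  east (east): (row=3, col=2) -> (row=3, col=3)
  south (south): blocked, stay at (row=3, col=3)
  north (north): (row=3, col=3) -> (row=2, col=3)
Final: (row=2, col=3)

Answer: Final position: (row=2, col=3)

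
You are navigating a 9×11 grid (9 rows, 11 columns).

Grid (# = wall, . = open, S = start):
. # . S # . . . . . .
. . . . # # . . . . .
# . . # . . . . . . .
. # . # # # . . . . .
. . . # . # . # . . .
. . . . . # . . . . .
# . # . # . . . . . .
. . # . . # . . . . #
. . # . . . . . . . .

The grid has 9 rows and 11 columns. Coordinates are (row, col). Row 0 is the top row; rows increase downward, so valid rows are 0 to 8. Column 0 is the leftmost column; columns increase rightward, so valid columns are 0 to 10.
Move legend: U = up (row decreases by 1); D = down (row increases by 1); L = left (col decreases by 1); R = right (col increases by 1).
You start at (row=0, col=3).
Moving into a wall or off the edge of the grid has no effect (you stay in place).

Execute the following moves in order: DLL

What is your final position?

Answer: Final position: (row=1, col=1)

Derivation:
Start: (row=0, col=3)
  D (down): (row=0, col=3) -> (row=1, col=3)
  L (left): (row=1, col=3) -> (row=1, col=2)
  L (left): (row=1, col=2) -> (row=1, col=1)
Final: (row=1, col=1)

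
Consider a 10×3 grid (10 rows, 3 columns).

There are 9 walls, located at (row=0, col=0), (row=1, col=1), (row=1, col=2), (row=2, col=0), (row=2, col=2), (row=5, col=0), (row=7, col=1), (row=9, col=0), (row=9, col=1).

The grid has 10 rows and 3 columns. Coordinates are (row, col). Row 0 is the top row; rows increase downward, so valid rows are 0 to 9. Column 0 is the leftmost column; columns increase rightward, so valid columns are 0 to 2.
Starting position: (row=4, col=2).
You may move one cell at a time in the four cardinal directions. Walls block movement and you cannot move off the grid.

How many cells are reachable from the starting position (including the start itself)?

BFS flood-fill from (row=4, col=2):
  Distance 0: (row=4, col=2)
  Distance 1: (row=3, col=2), (row=4, col=1), (row=5, col=2)
  Distance 2: (row=3, col=1), (row=4, col=0), (row=5, col=1), (row=6, col=2)
  Distance 3: (row=2, col=1), (row=3, col=0), (row=6, col=1), (row=7, col=2)
  Distance 4: (row=6, col=0), (row=8, col=2)
  Distance 5: (row=7, col=0), (row=8, col=1), (row=9, col=2)
  Distance 6: (row=8, col=0)
Total reachable: 18 (grid has 21 open cells total)

Answer: Reachable cells: 18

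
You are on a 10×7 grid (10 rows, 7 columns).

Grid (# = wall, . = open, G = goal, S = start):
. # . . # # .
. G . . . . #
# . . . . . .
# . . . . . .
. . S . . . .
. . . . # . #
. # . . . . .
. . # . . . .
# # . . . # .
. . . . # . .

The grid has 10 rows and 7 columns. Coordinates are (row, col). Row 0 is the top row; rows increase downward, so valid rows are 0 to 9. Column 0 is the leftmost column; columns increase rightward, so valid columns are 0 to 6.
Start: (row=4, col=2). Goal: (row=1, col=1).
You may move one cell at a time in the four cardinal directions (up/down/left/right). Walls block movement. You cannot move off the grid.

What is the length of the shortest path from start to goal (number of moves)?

BFS from (row=4, col=2) until reaching (row=1, col=1):
  Distance 0: (row=4, col=2)
  Distance 1: (row=3, col=2), (row=4, col=1), (row=4, col=3), (row=5, col=2)
  Distance 2: (row=2, col=2), (row=3, col=1), (row=3, col=3), (row=4, col=0), (row=4, col=4), (row=5, col=1), (row=5, col=3), (row=6, col=2)
  Distance 3: (row=1, col=2), (row=2, col=1), (row=2, col=3), (row=3, col=4), (row=4, col=5), (row=5, col=0), (row=6, col=3)
  Distance 4: (row=0, col=2), (row=1, col=1), (row=1, col=3), (row=2, col=4), (row=3, col=5), (row=4, col=6), (row=5, col=5), (row=6, col=0), (row=6, col=4), (row=7, col=3)  <- goal reached here
One shortest path (4 moves): (row=4, col=2) -> (row=4, col=1) -> (row=3, col=1) -> (row=2, col=1) -> (row=1, col=1)

Answer: Shortest path length: 4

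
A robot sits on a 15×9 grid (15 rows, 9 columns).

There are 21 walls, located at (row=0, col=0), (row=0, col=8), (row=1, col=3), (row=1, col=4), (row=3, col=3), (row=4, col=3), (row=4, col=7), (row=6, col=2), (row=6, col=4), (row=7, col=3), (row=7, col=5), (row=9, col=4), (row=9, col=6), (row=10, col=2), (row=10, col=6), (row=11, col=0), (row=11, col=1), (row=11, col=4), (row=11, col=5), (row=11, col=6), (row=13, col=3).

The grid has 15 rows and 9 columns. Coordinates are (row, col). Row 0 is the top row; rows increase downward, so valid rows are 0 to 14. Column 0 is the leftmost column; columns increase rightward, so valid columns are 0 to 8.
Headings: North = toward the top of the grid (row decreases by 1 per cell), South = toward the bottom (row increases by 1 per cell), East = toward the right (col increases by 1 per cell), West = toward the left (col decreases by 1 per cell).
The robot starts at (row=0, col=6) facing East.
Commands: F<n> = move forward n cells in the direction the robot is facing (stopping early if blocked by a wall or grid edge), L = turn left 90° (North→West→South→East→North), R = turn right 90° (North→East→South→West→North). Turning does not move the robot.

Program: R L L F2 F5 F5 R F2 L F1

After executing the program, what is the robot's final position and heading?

Start: (row=0, col=6), facing East
  R: turn right, now facing South
  L: turn left, now facing East
  L: turn left, now facing North
  F2: move forward 0/2 (blocked), now at (row=0, col=6)
  F5: move forward 0/5 (blocked), now at (row=0, col=6)
  F5: move forward 0/5 (blocked), now at (row=0, col=6)
  R: turn right, now facing East
  F2: move forward 1/2 (blocked), now at (row=0, col=7)
  L: turn left, now facing North
  F1: move forward 0/1 (blocked), now at (row=0, col=7)
Final: (row=0, col=7), facing North

Answer: Final position: (row=0, col=7), facing North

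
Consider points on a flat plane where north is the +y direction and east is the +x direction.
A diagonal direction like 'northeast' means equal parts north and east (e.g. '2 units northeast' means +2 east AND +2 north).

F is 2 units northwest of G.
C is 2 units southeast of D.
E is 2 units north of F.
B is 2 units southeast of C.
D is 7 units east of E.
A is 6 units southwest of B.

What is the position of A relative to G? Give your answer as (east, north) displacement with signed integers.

Place G at the origin (east=0, north=0).
  F is 2 units northwest of G: delta (east=-2, north=+2); F at (east=-2, north=2).
  E is 2 units north of F: delta (east=+0, north=+2); E at (east=-2, north=4).
  D is 7 units east of E: delta (east=+7, north=+0); D at (east=5, north=4).
  C is 2 units southeast of D: delta (east=+2, north=-2); C at (east=7, north=2).
  B is 2 units southeast of C: delta (east=+2, north=-2); B at (east=9, north=0).
  A is 6 units southwest of B: delta (east=-6, north=-6); A at (east=3, north=-6).
Therefore A relative to G: (east=3, north=-6).

Answer: A is at (east=3, north=-6) relative to G.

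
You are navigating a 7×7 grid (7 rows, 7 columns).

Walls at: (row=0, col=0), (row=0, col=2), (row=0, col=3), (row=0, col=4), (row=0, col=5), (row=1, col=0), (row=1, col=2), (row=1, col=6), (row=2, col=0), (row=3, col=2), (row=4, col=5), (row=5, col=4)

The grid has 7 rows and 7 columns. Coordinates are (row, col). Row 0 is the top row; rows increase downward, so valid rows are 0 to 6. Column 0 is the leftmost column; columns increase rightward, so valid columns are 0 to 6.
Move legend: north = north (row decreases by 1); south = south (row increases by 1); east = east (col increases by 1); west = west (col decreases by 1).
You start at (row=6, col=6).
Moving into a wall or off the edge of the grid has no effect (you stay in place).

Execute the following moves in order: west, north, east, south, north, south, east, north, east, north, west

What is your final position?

Start: (row=6, col=6)
  west (west): (row=6, col=6) -> (row=6, col=5)
  north (north): (row=6, col=5) -> (row=5, col=5)
  east (east): (row=5, col=5) -> (row=5, col=6)
  south (south): (row=5, col=6) -> (row=6, col=6)
  north (north): (row=6, col=6) -> (row=5, col=6)
  south (south): (row=5, col=6) -> (row=6, col=6)
  east (east): blocked, stay at (row=6, col=6)
  north (north): (row=6, col=6) -> (row=5, col=6)
  east (east): blocked, stay at (row=5, col=6)
  north (north): (row=5, col=6) -> (row=4, col=6)
  west (west): blocked, stay at (row=4, col=6)
Final: (row=4, col=6)

Answer: Final position: (row=4, col=6)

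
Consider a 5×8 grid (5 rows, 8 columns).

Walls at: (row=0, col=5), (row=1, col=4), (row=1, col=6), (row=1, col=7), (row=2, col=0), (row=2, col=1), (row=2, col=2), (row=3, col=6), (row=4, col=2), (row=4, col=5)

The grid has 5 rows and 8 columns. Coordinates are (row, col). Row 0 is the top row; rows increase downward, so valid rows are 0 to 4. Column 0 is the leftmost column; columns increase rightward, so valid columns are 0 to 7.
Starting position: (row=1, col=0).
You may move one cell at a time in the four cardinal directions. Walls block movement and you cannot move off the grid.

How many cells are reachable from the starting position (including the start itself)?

BFS flood-fill from (row=1, col=0):
  Distance 0: (row=1, col=0)
  Distance 1: (row=0, col=0), (row=1, col=1)
  Distance 2: (row=0, col=1), (row=1, col=2)
  Distance 3: (row=0, col=2), (row=1, col=3)
  Distance 4: (row=0, col=3), (row=2, col=3)
  Distance 5: (row=0, col=4), (row=2, col=4), (row=3, col=3)
  Distance 6: (row=2, col=5), (row=3, col=2), (row=3, col=4), (row=4, col=3)
  Distance 7: (row=1, col=5), (row=2, col=6), (row=3, col=1), (row=3, col=5), (row=4, col=4)
  Distance 8: (row=2, col=7), (row=3, col=0), (row=4, col=1)
  Distance 9: (row=3, col=7), (row=4, col=0)
  Distance 10: (row=4, col=7)
  Distance 11: (row=4, col=6)
Total reachable: 28 (grid has 30 open cells total)

Answer: Reachable cells: 28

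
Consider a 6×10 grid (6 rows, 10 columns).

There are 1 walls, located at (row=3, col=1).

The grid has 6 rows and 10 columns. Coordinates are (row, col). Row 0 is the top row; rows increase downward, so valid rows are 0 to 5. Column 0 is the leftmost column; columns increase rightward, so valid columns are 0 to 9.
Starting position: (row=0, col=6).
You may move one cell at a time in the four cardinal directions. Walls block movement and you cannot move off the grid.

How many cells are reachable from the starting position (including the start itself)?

Answer: Reachable cells: 59

Derivation:
BFS flood-fill from (row=0, col=6):
  Distance 0: (row=0, col=6)
  Distance 1: (row=0, col=5), (row=0, col=7), (row=1, col=6)
  Distance 2: (row=0, col=4), (row=0, col=8), (row=1, col=5), (row=1, col=7), (row=2, col=6)
  Distance 3: (row=0, col=3), (row=0, col=9), (row=1, col=4), (row=1, col=8), (row=2, col=5), (row=2, col=7), (row=3, col=6)
  Distance 4: (row=0, col=2), (row=1, col=3), (row=1, col=9), (row=2, col=4), (row=2, col=8), (row=3, col=5), (row=3, col=7), (row=4, col=6)
  Distance 5: (row=0, col=1), (row=1, col=2), (row=2, col=3), (row=2, col=9), (row=3, col=4), (row=3, col=8), (row=4, col=5), (row=4, col=7), (row=5, col=6)
  Distance 6: (row=0, col=0), (row=1, col=1), (row=2, col=2), (row=3, col=3), (row=3, col=9), (row=4, col=4), (row=4, col=8), (row=5, col=5), (row=5, col=7)
  Distance 7: (row=1, col=0), (row=2, col=1), (row=3, col=2), (row=4, col=3), (row=4, col=9), (row=5, col=4), (row=5, col=8)
  Distance 8: (row=2, col=0), (row=4, col=2), (row=5, col=3), (row=5, col=9)
  Distance 9: (row=3, col=0), (row=4, col=1), (row=5, col=2)
  Distance 10: (row=4, col=0), (row=5, col=1)
  Distance 11: (row=5, col=0)
Total reachable: 59 (grid has 59 open cells total)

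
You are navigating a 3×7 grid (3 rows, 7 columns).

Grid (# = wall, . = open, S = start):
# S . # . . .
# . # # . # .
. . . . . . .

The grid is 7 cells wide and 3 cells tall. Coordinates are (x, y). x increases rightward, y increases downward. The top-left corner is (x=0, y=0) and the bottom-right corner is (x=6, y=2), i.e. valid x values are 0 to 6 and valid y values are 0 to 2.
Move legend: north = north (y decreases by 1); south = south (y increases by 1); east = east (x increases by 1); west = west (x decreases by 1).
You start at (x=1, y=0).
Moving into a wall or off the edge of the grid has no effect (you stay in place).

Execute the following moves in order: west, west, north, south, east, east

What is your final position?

Answer: Final position: (x=1, y=1)

Derivation:
Start: (x=1, y=0)
  west (west): blocked, stay at (x=1, y=0)
  west (west): blocked, stay at (x=1, y=0)
  north (north): blocked, stay at (x=1, y=0)
  south (south): (x=1, y=0) -> (x=1, y=1)
  east (east): blocked, stay at (x=1, y=1)
  east (east): blocked, stay at (x=1, y=1)
Final: (x=1, y=1)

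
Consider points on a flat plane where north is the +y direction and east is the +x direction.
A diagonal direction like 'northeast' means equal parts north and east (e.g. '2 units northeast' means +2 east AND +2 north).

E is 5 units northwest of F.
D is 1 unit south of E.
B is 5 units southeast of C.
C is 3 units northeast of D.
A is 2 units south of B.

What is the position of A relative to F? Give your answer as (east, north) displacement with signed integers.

Answer: A is at (east=3, north=0) relative to F.

Derivation:
Place F at the origin (east=0, north=0).
  E is 5 units northwest of F: delta (east=-5, north=+5); E at (east=-5, north=5).
  D is 1 unit south of E: delta (east=+0, north=-1); D at (east=-5, north=4).
  C is 3 units northeast of D: delta (east=+3, north=+3); C at (east=-2, north=7).
  B is 5 units southeast of C: delta (east=+5, north=-5); B at (east=3, north=2).
  A is 2 units south of B: delta (east=+0, north=-2); A at (east=3, north=0).
Therefore A relative to F: (east=3, north=0).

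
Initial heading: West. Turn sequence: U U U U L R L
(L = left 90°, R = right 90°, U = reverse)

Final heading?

Start: West
  U (U-turn (180°)) -> East
  U (U-turn (180°)) -> West
  U (U-turn (180°)) -> East
  U (U-turn (180°)) -> West
  L (left (90° counter-clockwise)) -> South
  R (right (90° clockwise)) -> West
  L (left (90° counter-clockwise)) -> South
Final: South

Answer: Final heading: South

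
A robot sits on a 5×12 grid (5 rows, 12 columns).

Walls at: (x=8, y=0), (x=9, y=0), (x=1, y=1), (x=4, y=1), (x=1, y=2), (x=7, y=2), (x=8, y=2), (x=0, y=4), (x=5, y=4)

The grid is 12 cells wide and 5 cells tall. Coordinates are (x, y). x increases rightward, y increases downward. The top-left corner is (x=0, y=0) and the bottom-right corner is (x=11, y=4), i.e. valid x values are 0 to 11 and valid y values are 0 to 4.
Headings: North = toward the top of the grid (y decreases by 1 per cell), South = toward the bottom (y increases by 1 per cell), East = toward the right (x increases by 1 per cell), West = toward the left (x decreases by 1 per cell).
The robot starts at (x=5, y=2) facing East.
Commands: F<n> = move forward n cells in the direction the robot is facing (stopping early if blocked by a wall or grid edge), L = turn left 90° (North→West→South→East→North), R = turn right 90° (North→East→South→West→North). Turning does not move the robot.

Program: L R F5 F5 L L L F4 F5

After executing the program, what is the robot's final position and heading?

Answer: Final position: (x=6, y=4), facing South

Derivation:
Start: (x=5, y=2), facing East
  L: turn left, now facing North
  R: turn right, now facing East
  F5: move forward 1/5 (blocked), now at (x=6, y=2)
  F5: move forward 0/5 (blocked), now at (x=6, y=2)
  L: turn left, now facing North
  L: turn left, now facing West
  L: turn left, now facing South
  F4: move forward 2/4 (blocked), now at (x=6, y=4)
  F5: move forward 0/5 (blocked), now at (x=6, y=4)
Final: (x=6, y=4), facing South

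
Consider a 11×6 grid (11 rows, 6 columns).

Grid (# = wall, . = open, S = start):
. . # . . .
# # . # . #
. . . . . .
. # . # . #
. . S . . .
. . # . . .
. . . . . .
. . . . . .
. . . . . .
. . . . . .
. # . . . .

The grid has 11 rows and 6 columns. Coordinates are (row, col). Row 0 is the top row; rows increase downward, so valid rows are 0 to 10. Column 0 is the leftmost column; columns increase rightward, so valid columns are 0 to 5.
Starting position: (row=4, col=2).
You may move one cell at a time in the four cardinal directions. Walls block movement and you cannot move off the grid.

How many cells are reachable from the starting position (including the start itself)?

Answer: Reachable cells: 54

Derivation:
BFS flood-fill from (row=4, col=2):
  Distance 0: (row=4, col=2)
  Distance 1: (row=3, col=2), (row=4, col=1), (row=4, col=3)
  Distance 2: (row=2, col=2), (row=4, col=0), (row=4, col=4), (row=5, col=1), (row=5, col=3)
  Distance 3: (row=1, col=2), (row=2, col=1), (row=2, col=3), (row=3, col=0), (row=3, col=4), (row=4, col=5), (row=5, col=0), (row=5, col=4), (row=6, col=1), (row=6, col=3)
  Distance 4: (row=2, col=0), (row=2, col=4), (row=5, col=5), (row=6, col=0), (row=6, col=2), (row=6, col=4), (row=7, col=1), (row=7, col=3)
  Distance 5: (row=1, col=4), (row=2, col=5), (row=6, col=5), (row=7, col=0), (row=7, col=2), (row=7, col=4), (row=8, col=1), (row=8, col=3)
  Distance 6: (row=0, col=4), (row=7, col=5), (row=8, col=0), (row=8, col=2), (row=8, col=4), (row=9, col=1), (row=9, col=3)
  Distance 7: (row=0, col=3), (row=0, col=5), (row=8, col=5), (row=9, col=0), (row=9, col=2), (row=9, col=4), (row=10, col=3)
  Distance 8: (row=9, col=5), (row=10, col=0), (row=10, col=2), (row=10, col=4)
  Distance 9: (row=10, col=5)
Total reachable: 54 (grid has 56 open cells total)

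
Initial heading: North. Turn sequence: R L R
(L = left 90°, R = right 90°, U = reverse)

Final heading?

Start: North
  R (right (90° clockwise)) -> East
  L (left (90° counter-clockwise)) -> North
  R (right (90° clockwise)) -> East
Final: East

Answer: Final heading: East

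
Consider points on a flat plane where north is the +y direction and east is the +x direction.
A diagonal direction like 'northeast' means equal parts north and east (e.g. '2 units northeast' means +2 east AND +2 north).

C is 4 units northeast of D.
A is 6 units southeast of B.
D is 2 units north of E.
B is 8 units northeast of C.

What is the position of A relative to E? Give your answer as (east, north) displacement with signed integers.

Answer: A is at (east=18, north=8) relative to E.

Derivation:
Place E at the origin (east=0, north=0).
  D is 2 units north of E: delta (east=+0, north=+2); D at (east=0, north=2).
  C is 4 units northeast of D: delta (east=+4, north=+4); C at (east=4, north=6).
  B is 8 units northeast of C: delta (east=+8, north=+8); B at (east=12, north=14).
  A is 6 units southeast of B: delta (east=+6, north=-6); A at (east=18, north=8).
Therefore A relative to E: (east=18, north=8).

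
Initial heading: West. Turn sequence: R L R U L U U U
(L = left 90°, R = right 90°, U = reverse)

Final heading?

Start: West
  R (right (90° clockwise)) -> North
  L (left (90° counter-clockwise)) -> West
  R (right (90° clockwise)) -> North
  U (U-turn (180°)) -> South
  L (left (90° counter-clockwise)) -> East
  U (U-turn (180°)) -> West
  U (U-turn (180°)) -> East
  U (U-turn (180°)) -> West
Final: West

Answer: Final heading: West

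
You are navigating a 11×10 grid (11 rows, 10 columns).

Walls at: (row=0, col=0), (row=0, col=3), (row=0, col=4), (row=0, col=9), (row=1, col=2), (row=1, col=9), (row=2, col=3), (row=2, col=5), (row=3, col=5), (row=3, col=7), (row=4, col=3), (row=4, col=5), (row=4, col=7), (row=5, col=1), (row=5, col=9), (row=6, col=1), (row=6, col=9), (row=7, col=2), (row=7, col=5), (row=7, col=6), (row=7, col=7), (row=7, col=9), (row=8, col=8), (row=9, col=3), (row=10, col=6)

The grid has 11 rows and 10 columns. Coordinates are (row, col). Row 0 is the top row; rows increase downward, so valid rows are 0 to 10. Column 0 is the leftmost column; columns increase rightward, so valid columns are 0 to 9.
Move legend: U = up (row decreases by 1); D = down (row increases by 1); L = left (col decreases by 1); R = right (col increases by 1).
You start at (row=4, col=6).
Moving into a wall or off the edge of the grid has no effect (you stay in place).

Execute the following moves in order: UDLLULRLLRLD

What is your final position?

Start: (row=4, col=6)
  U (up): (row=4, col=6) -> (row=3, col=6)
  D (down): (row=3, col=6) -> (row=4, col=6)
  L (left): blocked, stay at (row=4, col=6)
  L (left): blocked, stay at (row=4, col=6)
  U (up): (row=4, col=6) -> (row=3, col=6)
  L (left): blocked, stay at (row=3, col=6)
  R (right): blocked, stay at (row=3, col=6)
  L (left): blocked, stay at (row=3, col=6)
  L (left): blocked, stay at (row=3, col=6)
  R (right): blocked, stay at (row=3, col=6)
  L (left): blocked, stay at (row=3, col=6)
  D (down): (row=3, col=6) -> (row=4, col=6)
Final: (row=4, col=6)

Answer: Final position: (row=4, col=6)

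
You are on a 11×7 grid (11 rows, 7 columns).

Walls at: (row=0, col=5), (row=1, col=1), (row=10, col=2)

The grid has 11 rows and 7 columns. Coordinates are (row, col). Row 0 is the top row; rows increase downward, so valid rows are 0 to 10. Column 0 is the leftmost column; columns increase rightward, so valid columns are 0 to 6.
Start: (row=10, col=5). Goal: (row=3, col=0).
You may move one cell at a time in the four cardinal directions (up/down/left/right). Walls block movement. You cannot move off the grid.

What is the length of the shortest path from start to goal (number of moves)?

Answer: Shortest path length: 12

Derivation:
BFS from (row=10, col=5) until reaching (row=3, col=0):
  Distance 0: (row=10, col=5)
  Distance 1: (row=9, col=5), (row=10, col=4), (row=10, col=6)
  Distance 2: (row=8, col=5), (row=9, col=4), (row=9, col=6), (row=10, col=3)
  Distance 3: (row=7, col=5), (row=8, col=4), (row=8, col=6), (row=9, col=3)
  Distance 4: (row=6, col=5), (row=7, col=4), (row=7, col=6), (row=8, col=3), (row=9, col=2)
  Distance 5: (row=5, col=5), (row=6, col=4), (row=6, col=6), (row=7, col=3), (row=8, col=2), (row=9, col=1)
  Distance 6: (row=4, col=5), (row=5, col=4), (row=5, col=6), (row=6, col=3), (row=7, col=2), (row=8, col=1), (row=9, col=0), (row=10, col=1)
  Distance 7: (row=3, col=5), (row=4, col=4), (row=4, col=6), (row=5, col=3), (row=6, col=2), (row=7, col=1), (row=8, col=0), (row=10, col=0)
  Distance 8: (row=2, col=5), (row=3, col=4), (row=3, col=6), (row=4, col=3), (row=5, col=2), (row=6, col=1), (row=7, col=0)
  Distance 9: (row=1, col=5), (row=2, col=4), (row=2, col=6), (row=3, col=3), (row=4, col=2), (row=5, col=1), (row=6, col=0)
  Distance 10: (row=1, col=4), (row=1, col=6), (row=2, col=3), (row=3, col=2), (row=4, col=1), (row=5, col=0)
  Distance 11: (row=0, col=4), (row=0, col=6), (row=1, col=3), (row=2, col=2), (row=3, col=1), (row=4, col=0)
  Distance 12: (row=0, col=3), (row=1, col=2), (row=2, col=1), (row=3, col=0)  <- goal reached here
One shortest path (12 moves): (row=10, col=5) -> (row=10, col=4) -> (row=10, col=3) -> (row=9, col=3) -> (row=9, col=2) -> (row=9, col=1) -> (row=9, col=0) -> (row=8, col=0) -> (row=7, col=0) -> (row=6, col=0) -> (row=5, col=0) -> (row=4, col=0) -> (row=3, col=0)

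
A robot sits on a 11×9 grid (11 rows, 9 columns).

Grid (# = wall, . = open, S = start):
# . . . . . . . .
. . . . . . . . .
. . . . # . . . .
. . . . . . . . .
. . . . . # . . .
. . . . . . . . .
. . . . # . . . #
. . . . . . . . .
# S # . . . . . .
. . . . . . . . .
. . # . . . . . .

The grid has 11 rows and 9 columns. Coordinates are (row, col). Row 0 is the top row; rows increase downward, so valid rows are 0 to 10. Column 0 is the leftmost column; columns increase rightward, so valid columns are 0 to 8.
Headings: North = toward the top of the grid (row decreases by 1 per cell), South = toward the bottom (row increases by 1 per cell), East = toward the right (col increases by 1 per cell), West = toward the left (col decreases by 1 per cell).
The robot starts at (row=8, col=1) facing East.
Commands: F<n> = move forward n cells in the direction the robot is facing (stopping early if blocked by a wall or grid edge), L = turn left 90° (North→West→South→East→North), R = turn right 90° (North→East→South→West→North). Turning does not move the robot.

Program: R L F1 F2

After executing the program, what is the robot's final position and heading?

Start: (row=8, col=1), facing East
  R: turn right, now facing South
  L: turn left, now facing East
  F1: move forward 0/1 (blocked), now at (row=8, col=1)
  F2: move forward 0/2 (blocked), now at (row=8, col=1)
Final: (row=8, col=1), facing East

Answer: Final position: (row=8, col=1), facing East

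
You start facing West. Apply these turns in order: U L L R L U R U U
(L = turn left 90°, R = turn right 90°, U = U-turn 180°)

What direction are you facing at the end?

Answer: Final heading: South

Derivation:
Start: West
  U (U-turn (180°)) -> East
  L (left (90° counter-clockwise)) -> North
  L (left (90° counter-clockwise)) -> West
  R (right (90° clockwise)) -> North
  L (left (90° counter-clockwise)) -> West
  U (U-turn (180°)) -> East
  R (right (90° clockwise)) -> South
  U (U-turn (180°)) -> North
  U (U-turn (180°)) -> South
Final: South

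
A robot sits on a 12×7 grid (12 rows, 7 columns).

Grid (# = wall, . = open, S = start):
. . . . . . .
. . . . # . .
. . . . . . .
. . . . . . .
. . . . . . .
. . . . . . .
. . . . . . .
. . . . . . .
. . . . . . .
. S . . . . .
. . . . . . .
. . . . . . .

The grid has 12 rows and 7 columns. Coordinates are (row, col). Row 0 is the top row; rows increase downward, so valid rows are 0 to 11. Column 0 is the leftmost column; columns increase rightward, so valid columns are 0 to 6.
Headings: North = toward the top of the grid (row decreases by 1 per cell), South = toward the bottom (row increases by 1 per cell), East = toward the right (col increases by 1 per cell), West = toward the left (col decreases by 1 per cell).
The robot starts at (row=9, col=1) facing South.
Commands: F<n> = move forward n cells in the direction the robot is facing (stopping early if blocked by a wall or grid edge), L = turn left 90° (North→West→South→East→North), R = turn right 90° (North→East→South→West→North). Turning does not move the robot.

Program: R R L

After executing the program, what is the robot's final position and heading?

Start: (row=9, col=1), facing South
  R: turn right, now facing West
  R: turn right, now facing North
  L: turn left, now facing West
Final: (row=9, col=1), facing West

Answer: Final position: (row=9, col=1), facing West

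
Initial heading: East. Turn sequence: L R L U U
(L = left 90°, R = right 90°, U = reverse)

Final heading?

Answer: Final heading: North

Derivation:
Start: East
  L (left (90° counter-clockwise)) -> North
  R (right (90° clockwise)) -> East
  L (left (90° counter-clockwise)) -> North
  U (U-turn (180°)) -> South
  U (U-turn (180°)) -> North
Final: North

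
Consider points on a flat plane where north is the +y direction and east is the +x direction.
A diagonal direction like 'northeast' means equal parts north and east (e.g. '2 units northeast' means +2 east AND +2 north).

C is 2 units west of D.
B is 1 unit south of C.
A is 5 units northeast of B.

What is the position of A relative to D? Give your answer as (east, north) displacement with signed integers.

Answer: A is at (east=3, north=4) relative to D.

Derivation:
Place D at the origin (east=0, north=0).
  C is 2 units west of D: delta (east=-2, north=+0); C at (east=-2, north=0).
  B is 1 unit south of C: delta (east=+0, north=-1); B at (east=-2, north=-1).
  A is 5 units northeast of B: delta (east=+5, north=+5); A at (east=3, north=4).
Therefore A relative to D: (east=3, north=4).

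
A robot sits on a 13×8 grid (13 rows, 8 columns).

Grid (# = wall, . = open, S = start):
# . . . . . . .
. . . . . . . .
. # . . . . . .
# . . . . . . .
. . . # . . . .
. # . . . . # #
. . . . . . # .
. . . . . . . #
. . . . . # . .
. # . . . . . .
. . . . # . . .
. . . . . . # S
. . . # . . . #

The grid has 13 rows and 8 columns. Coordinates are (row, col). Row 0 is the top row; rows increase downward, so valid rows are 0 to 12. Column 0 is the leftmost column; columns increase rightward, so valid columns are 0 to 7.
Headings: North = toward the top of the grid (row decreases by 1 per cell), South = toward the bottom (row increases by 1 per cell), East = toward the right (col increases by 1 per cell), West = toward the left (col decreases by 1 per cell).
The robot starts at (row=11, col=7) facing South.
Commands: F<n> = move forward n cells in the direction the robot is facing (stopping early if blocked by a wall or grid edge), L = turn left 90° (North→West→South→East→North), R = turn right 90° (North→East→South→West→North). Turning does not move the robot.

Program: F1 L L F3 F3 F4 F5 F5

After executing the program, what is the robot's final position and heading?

Answer: Final position: (row=8, col=7), facing North

Derivation:
Start: (row=11, col=7), facing South
  F1: move forward 0/1 (blocked), now at (row=11, col=7)
  L: turn left, now facing East
  L: turn left, now facing North
  F3: move forward 3, now at (row=8, col=7)
  F3: move forward 0/3 (blocked), now at (row=8, col=7)
  F4: move forward 0/4 (blocked), now at (row=8, col=7)
  F5: move forward 0/5 (blocked), now at (row=8, col=7)
  F5: move forward 0/5 (blocked), now at (row=8, col=7)
Final: (row=8, col=7), facing North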